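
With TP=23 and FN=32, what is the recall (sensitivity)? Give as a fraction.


Recall = TP / (TP + FN) = 23 / 55 = 23/55.

23/55


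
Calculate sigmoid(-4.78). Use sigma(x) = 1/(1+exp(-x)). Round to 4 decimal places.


sigma(-4.78) = 1/(1+e^(4.78)) = 1/(1+119.104350) = 1/120.104350 = 0.0083.

0.0083


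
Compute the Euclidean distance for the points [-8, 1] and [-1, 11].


d = sqrt(sum of squared differences). (-8--1)^2=49, (1-11)^2=100. Sum = 149.

sqrt(149)


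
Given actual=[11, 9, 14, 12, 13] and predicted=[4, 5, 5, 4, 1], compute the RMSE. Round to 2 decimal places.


MSE = 70.8000. RMSE = sqrt(70.8000) = 8.41.

8.41


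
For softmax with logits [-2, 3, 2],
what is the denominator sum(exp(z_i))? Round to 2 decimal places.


Denom = e^-2=0.1353 + e^3=20.0855 + e^2=7.3891. Sum = 27.6099, which rounds to 27.61.

27.61


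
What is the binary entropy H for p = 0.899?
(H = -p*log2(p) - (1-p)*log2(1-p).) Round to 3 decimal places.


H = -0.899*log2(0.899) - 0.101*log2(0.101) = 0.472.

0.472


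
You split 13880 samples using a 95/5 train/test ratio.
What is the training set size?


Test set = 13880 * 5% = 694. Training set = 13880 - 694 = 13186.

13186


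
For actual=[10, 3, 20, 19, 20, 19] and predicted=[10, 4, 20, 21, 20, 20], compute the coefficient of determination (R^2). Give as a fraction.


Mean(y) = 91/6. SS_res = 6. SS_tot = 1505/6. R^2 = 1 - 6/(1505/6) = 1469/1505.

1469/1505


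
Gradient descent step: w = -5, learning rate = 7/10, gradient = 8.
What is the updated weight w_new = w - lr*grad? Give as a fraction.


w_new = -5 - 7/10 * 8 = -5 - 28/5 = -53/5.

-53/5


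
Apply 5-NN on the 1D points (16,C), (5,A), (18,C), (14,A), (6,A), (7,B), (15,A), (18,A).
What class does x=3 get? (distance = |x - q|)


Distances: |16-3|=13, |5-3|=2, |18-3|=15, |14-3|=11, |6-3|=3, |7-3|=4, |15-3|=12, |18-3|=15. 5 nearest: (5,A), (6,A), (7,B), (14,A), (15,A). Counts: {'A': 4, 'B': 1}. Majority class: A.

A


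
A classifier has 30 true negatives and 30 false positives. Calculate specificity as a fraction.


Specificity = TN / (TN + FP) = 30 / 60 = 1/2.

1/2


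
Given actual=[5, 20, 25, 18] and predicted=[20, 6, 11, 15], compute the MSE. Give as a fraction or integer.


MSE = (1/4) * ((5-20)^2=225 + (20-6)^2=196 + (25-11)^2=196 + (18-15)^2=9). Sum = 626. MSE = 313/2.

313/2


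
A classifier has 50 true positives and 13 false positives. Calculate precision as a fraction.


Precision = TP / (TP + FP) = 50 / 63 = 50/63.

50/63


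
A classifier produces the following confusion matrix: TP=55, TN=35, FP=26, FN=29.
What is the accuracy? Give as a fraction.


Accuracy = (TP + TN) / (TP + TN + FP + FN) = (55 + 35) / 145 = 18/29.

18/29


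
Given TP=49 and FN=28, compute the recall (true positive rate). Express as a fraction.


Recall = TP / (TP + FN) = 49 / 77 = 7/11.

7/11


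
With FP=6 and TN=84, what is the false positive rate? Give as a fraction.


FPR = FP / (FP + TN) = 6 / 90 = 1/15.

1/15


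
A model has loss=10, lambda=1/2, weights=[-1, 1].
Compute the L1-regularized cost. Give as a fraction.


L1 norm = sum(|w|) = 2. J = 10 + 1/2 * 2 = 11.

11


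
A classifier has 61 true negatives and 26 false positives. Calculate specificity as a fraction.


Specificity = TN / (TN + FP) = 61 / 87 = 61/87.

61/87


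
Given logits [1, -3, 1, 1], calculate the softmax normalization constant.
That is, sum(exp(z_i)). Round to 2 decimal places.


Denom = e^1=2.7183 + e^-3=0.0498 + e^1=2.7183 + e^1=2.7183. Sum = 8.2047, which rounds to 8.20.

8.20


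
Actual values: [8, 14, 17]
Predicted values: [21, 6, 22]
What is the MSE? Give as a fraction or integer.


MSE = (1/3) * ((8-21)^2=169 + (14-6)^2=64 + (17-22)^2=25). Sum = 258. MSE = 86.

86


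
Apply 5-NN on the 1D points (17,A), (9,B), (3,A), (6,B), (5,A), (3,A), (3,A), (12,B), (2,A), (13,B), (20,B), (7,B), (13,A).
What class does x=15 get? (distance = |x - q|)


Distances: |17-15|=2, |9-15|=6, |3-15|=12, |6-15|=9, |5-15|=10, |3-15|=12, |3-15|=12, |12-15|=3, |2-15|=13, |13-15|=2, |20-15|=5, |7-15|=8, |13-15|=2. 5 nearest: (17,A), (13,A), (13,B), (12,B), (20,B). Counts: {'A': 2, 'B': 3}. Majority class: B.

B


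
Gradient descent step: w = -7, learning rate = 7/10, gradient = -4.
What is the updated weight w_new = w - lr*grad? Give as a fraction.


w_new = -7 - 7/10 * -4 = -7 - -14/5 = -21/5.

-21/5


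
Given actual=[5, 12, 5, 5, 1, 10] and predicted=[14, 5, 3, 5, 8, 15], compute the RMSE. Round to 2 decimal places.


MSE = 34.6667. RMSE = sqrt(34.6667) = 5.89.

5.89


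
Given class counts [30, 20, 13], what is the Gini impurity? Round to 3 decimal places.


Total = 63. Proportions: 30/63, 20/63, 13/63. sum(p_i^2) = 0.3701. Gini = 1 - 0.3701 = 0.6299, which rounds to 0.630.

0.630


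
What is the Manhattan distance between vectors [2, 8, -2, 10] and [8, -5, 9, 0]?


d = sum of absolute differences: |2-8|=6 + |8--5|=13 + |-2-9|=11 + |10-0|=10 = 40.

40


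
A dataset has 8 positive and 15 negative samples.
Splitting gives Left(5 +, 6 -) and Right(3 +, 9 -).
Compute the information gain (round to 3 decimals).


H(parent) = 0.9321. H(left) = 0.9940, H(right) = 0.8113. Weighted = (11/23)*0.9940 + (12/23)*0.8113 = 0.8987. IG = 0.9321 - 0.8987 = 0.0334, which rounds to 0.033.

0.033


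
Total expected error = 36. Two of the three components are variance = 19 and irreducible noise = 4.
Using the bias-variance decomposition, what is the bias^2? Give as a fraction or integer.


Total error = bias^2 + variance + irreducible noise. So bias^2 = 36 - 19 - 4 = 13.

13


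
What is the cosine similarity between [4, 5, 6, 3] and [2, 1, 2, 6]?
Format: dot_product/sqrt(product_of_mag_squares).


dot = 43. |a|^2 = 86, |b|^2 = 45. cos = 43/sqrt(3870).

43/sqrt(3870)


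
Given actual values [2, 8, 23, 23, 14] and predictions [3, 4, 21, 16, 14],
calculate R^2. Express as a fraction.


Mean(y) = 14. SS_res = 70. SS_tot = 342. R^2 = 1 - 70/(342) = 136/171.

136/171


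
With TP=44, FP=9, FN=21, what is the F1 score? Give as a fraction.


Precision = 44/53 = 44/53. Recall = 44/65 = 44/65. F1 = 2*P*R/(P+R) = 44/59.

44/59


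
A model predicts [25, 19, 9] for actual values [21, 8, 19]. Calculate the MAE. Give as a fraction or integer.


MAE = (1/3) * (|21-25|=4 + |8-19|=11 + |19-9|=10). Sum = 25. MAE = 25/3.

25/3


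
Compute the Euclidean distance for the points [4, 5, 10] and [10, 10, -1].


d = sqrt(sum of squared differences). (4-10)^2=36, (5-10)^2=25, (10--1)^2=121. Sum = 182.

sqrt(182)


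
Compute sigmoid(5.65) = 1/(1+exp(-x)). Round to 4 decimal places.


sigma(5.65) = 1/(1+e^(-5.65)) = 1/(1+0.003518) = 1/1.003518 = 0.9965.

0.9965


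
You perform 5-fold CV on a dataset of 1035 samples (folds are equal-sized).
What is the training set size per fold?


Each validation fold has 1035/5 = 207 samples. Training set = 1035 - 207 = 828.

828


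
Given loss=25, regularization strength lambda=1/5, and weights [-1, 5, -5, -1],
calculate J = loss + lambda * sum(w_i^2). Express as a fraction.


L2 sq norm = sum(w^2) = 52. J = 25 + 1/5 * 52 = 177/5.

177/5


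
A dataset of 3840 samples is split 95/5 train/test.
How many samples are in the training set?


Test set = 3840 * 5% = 192. Training set = 3840 - 192 = 3648.

3648


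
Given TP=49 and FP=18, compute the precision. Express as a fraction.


Precision = TP / (TP + FP) = 49 / 67 = 49/67.

49/67


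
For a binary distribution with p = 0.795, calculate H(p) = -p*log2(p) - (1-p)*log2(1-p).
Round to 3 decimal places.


H = -0.795*log2(0.795) - 0.205*log2(0.205) = 0.732.

0.732


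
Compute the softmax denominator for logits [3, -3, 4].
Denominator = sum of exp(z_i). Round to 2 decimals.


Denom = e^3=20.0855 + e^-3=0.0498 + e^4=54.5982. Sum = 74.7335, which rounds to 74.73.

74.73


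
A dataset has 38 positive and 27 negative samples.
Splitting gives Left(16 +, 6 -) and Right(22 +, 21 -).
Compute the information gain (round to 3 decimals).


H(parent) = 0.9792. H(left) = 0.8454, H(right) = 0.9996. Weighted = (22/65)*0.8454 + (43/65)*0.9996 = 0.9474. IG = 0.9792 - 0.9474 = 0.0318, which rounds to 0.032.

0.032


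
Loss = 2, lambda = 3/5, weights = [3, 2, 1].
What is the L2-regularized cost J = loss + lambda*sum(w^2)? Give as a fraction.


L2 sq norm = sum(w^2) = 14. J = 2 + 3/5 * 14 = 52/5.

52/5


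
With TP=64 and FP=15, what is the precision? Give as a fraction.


Precision = TP / (TP + FP) = 64 / 79 = 64/79.

64/79


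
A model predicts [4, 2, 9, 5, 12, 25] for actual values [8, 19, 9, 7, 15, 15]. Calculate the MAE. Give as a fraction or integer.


MAE = (1/6) * (|8-4|=4 + |19-2|=17 + |9-9|=0 + |7-5|=2 + |15-12|=3 + |15-25|=10). Sum = 36. MAE = 6.

6


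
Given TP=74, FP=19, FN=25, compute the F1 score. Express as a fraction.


Precision = 74/93 = 74/93. Recall = 74/99 = 74/99. F1 = 2*P*R/(P+R) = 37/48.

37/48


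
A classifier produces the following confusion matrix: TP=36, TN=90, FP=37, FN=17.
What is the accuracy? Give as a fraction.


Accuracy = (TP + TN) / (TP + TN + FP + FN) = (36 + 90) / 180 = 7/10.

7/10


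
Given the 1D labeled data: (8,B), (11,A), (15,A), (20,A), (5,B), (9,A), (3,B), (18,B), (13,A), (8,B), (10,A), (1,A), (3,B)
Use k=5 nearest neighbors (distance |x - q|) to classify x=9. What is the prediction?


Distances: |8-9|=1, |11-9|=2, |15-9|=6, |20-9|=11, |5-9|=4, |9-9|=0, |3-9|=6, |18-9|=9, |13-9|=4, |8-9|=1, |10-9|=1, |1-9|=8, |3-9|=6. 5 nearest: (9,A), (10,A), (8,B), (8,B), (11,A). Counts: {'A': 3, 'B': 2}. Majority class: A.

A


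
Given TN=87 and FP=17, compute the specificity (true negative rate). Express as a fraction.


Specificity = TN / (TN + FP) = 87 / 104 = 87/104.

87/104


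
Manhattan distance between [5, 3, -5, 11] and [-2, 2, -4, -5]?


d = sum of absolute differences: |5--2|=7 + |3-2|=1 + |-5--4|=1 + |11--5|=16 = 25.

25


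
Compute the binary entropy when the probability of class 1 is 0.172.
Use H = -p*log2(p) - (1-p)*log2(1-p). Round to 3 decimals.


H = -0.172*log2(0.172) - 0.828*log2(0.828) = 0.662.

0.662


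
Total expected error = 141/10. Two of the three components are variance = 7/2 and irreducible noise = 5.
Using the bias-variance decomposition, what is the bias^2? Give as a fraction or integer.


Total error = bias^2 + variance + irreducible noise. So bias^2 = 141/10 - 7/2 - 5 = 28/5.

28/5


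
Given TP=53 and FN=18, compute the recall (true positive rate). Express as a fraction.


Recall = TP / (TP + FN) = 53 / 71 = 53/71.

53/71


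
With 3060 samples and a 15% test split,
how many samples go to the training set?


Test set = 3060 * 15% = 459. Training set = 3060 - 459 = 2601.

2601


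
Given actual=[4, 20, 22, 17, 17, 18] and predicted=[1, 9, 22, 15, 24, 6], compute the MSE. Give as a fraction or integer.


MSE = (1/6) * ((4-1)^2=9 + (20-9)^2=121 + (22-22)^2=0 + (17-15)^2=4 + (17-24)^2=49 + (18-6)^2=144). Sum = 327. MSE = 109/2.

109/2


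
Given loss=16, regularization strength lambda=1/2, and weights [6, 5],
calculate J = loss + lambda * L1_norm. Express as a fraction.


L1 norm = sum(|w|) = 11. J = 16 + 1/2 * 11 = 43/2.

43/2


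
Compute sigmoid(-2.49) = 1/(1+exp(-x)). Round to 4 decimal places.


sigma(-2.49) = 1/(1+e^(2.49)) = 1/(1+12.061276) = 1/13.061276 = 0.0766.

0.0766


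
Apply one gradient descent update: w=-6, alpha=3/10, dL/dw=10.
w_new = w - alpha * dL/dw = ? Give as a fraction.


w_new = -6 - 3/10 * 10 = -6 - 3 = -9.

-9


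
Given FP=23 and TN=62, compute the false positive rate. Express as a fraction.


FPR = FP / (FP + TN) = 23 / 85 = 23/85.

23/85


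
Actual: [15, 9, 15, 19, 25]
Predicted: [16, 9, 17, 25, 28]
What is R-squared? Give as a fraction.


Mean(y) = 83/5. SS_res = 50. SS_tot = 696/5. R^2 = 1 - 50/(696/5) = 223/348.

223/348


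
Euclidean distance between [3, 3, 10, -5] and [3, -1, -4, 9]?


d = sqrt(sum of squared differences). (3-3)^2=0, (3--1)^2=16, (10--4)^2=196, (-5-9)^2=196. Sum = 408.

sqrt(408)


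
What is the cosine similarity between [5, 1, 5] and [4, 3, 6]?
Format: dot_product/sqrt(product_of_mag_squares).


dot = 53. |a|^2 = 51, |b|^2 = 61. cos = 53/sqrt(3111).

53/sqrt(3111)


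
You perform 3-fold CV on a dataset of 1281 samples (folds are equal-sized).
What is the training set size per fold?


Each validation fold has 1281/3 = 427 samples. Training set = 1281 - 427 = 854.

854


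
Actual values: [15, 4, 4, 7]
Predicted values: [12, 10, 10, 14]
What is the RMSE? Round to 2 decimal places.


MSE = 32.5000. RMSE = sqrt(32.5000) = 5.70.

5.70


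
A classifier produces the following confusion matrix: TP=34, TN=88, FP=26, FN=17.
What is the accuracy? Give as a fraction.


Accuracy = (TP + TN) / (TP + TN + FP + FN) = (34 + 88) / 165 = 122/165.

122/165


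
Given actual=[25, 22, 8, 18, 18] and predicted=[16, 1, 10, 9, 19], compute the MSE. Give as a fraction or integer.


MSE = (1/5) * ((25-16)^2=81 + (22-1)^2=441 + (8-10)^2=4 + (18-9)^2=81 + (18-19)^2=1). Sum = 608. MSE = 608/5.

608/5


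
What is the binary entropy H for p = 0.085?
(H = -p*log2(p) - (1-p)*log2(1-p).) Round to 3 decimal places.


H = -0.085*log2(0.085) - 0.915*log2(0.915) = 0.420.

0.420


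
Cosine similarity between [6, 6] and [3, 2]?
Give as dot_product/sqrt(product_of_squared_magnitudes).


dot = 30. |a|^2 = 72, |b|^2 = 13. cos = 30/sqrt(936).

30/sqrt(936)


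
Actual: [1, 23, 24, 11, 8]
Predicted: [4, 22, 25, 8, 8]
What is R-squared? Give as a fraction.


Mean(y) = 67/5. SS_res = 20. SS_tot = 1966/5. R^2 = 1 - 20/(1966/5) = 933/983.

933/983


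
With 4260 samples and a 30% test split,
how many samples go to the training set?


Test set = 4260 * 30% = 1278. Training set = 4260 - 1278 = 2982.

2982


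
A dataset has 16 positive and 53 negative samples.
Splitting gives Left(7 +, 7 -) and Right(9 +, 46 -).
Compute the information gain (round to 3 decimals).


H(parent) = 0.7813. H(left) = 1.0000, H(right) = 0.6429. Weighted = (14/69)*1.0000 + (55/69)*0.6429 = 0.7154. IG = 0.7813 - 0.7154 = 0.0659, which rounds to 0.066.

0.066


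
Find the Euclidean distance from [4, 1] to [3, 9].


d = sqrt(sum of squared differences). (4-3)^2=1, (1-9)^2=64. Sum = 65.

sqrt(65)


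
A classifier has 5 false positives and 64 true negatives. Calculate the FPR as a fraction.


FPR = FP / (FP + TN) = 5 / 69 = 5/69.

5/69


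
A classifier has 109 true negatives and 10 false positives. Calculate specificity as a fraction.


Specificity = TN / (TN + FP) = 109 / 119 = 109/119.

109/119


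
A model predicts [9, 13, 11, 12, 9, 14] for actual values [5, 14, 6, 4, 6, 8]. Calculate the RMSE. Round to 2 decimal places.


MSE = 25.1667. RMSE = sqrt(25.1667) = 5.02.

5.02


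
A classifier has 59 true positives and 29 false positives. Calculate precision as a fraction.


Precision = TP / (TP + FP) = 59 / 88 = 59/88.

59/88


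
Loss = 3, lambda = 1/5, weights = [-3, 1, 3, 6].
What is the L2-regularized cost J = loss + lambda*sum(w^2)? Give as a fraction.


L2 sq norm = sum(w^2) = 55. J = 3 + 1/5 * 55 = 14.

14


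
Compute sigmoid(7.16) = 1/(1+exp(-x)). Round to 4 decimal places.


sigma(7.16) = 1/(1+e^(-7.16)) = 1/(1+0.000777) = 1/1.000777 = 0.9992.

0.9992


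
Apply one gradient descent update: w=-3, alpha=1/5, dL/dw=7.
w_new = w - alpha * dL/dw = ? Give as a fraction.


w_new = -3 - 1/5 * 7 = -3 - 7/5 = -22/5.

-22/5


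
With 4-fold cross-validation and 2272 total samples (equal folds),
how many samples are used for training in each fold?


Each validation fold has 2272/4 = 568 samples. Training set = 2272 - 568 = 1704.

1704


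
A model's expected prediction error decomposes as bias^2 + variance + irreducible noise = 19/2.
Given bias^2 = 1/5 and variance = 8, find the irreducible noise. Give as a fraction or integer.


Total error = bias^2 + variance + irreducible noise. So irreducible noise = 19/2 - 1/5 - 8 = 13/10.

13/10


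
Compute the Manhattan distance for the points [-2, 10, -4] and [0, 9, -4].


d = sum of absolute differences: |-2-0|=2 + |10-9|=1 + |-4--4|=0 = 3.

3


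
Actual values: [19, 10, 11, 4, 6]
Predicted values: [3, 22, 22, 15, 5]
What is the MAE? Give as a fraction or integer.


MAE = (1/5) * (|19-3|=16 + |10-22|=12 + |11-22|=11 + |4-15|=11 + |6-5|=1). Sum = 51. MAE = 51/5.

51/5


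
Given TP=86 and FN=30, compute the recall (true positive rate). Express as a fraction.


Recall = TP / (TP + FN) = 86 / 116 = 43/58.

43/58


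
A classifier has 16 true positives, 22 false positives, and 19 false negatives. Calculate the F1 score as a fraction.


Precision = 16/38 = 8/19. Recall = 16/35 = 16/35. F1 = 2*P*R/(P+R) = 32/73.

32/73


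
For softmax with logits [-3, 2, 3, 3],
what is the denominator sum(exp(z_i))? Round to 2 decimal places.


Denom = e^-3=0.0498 + e^2=7.3891 + e^3=20.0855 + e^3=20.0855. Sum = 47.6099, which rounds to 47.61.

47.61


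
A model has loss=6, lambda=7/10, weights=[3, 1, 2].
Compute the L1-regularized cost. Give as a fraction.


L1 norm = sum(|w|) = 6. J = 6 + 7/10 * 6 = 51/5.

51/5


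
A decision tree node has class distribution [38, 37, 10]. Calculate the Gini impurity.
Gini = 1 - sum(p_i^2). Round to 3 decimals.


Total = 85. Proportions: 38/85, 37/85, 10/85. sum(p_i^2) = 0.4032. Gini = 1 - 0.4032 = 0.5968, which rounds to 0.597.

0.597


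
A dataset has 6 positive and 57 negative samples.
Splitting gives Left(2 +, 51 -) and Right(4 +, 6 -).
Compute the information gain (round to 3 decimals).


H(parent) = 0.4537. H(left) = 0.2318, H(right) = 0.9710. Weighted = (53/63)*0.2318 + (10/63)*0.9710 = 0.3491. IG = 0.4537 - 0.3491 = 0.1046, which rounds to 0.105.

0.105


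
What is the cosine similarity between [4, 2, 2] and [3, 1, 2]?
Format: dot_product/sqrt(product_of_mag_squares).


dot = 18. |a|^2 = 24, |b|^2 = 14. cos = 18/sqrt(336).

18/sqrt(336)


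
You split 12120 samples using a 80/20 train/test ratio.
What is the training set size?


Test set = 12120 * 20% = 2424. Training set = 12120 - 2424 = 9696.

9696


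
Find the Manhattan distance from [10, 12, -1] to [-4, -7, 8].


d = sum of absolute differences: |10--4|=14 + |12--7|=19 + |-1-8|=9 = 42.

42


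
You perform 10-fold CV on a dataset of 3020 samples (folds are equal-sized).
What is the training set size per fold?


Each validation fold has 3020/10 = 302 samples. Training set = 3020 - 302 = 2718.

2718


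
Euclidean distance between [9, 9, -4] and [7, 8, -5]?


d = sqrt(sum of squared differences). (9-7)^2=4, (9-8)^2=1, (-4--5)^2=1. Sum = 6.

sqrt(6)


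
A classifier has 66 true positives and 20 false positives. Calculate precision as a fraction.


Precision = TP / (TP + FP) = 66 / 86 = 33/43.

33/43


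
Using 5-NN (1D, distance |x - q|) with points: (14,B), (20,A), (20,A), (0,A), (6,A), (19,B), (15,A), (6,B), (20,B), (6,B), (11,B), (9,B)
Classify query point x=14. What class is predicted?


Distances: |14-14|=0, |20-14|=6, |20-14|=6, |0-14|=14, |6-14|=8, |19-14|=5, |15-14|=1, |6-14|=8, |20-14|=6, |6-14|=8, |11-14|=3, |9-14|=5. 5 nearest: (14,B), (15,A), (11,B), (19,B), (9,B). Counts: {'B': 4, 'A': 1}. Majority class: B.

B


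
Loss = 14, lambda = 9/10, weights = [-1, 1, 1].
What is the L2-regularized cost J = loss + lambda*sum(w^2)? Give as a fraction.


L2 sq norm = sum(w^2) = 3. J = 14 + 9/10 * 3 = 167/10.

167/10


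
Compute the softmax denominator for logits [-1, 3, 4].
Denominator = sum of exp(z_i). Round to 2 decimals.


Denom = e^-1=0.3679 + e^3=20.0855 + e^4=54.5982. Sum = 75.0516, which rounds to 75.05.

75.05


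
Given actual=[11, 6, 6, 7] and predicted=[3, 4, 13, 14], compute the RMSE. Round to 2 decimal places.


MSE = 41.5000. RMSE = sqrt(41.5000) = 6.44.

6.44


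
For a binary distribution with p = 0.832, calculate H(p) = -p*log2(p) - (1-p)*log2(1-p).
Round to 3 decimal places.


H = -0.832*log2(0.832) - 0.168*log2(0.168) = 0.653.

0.653


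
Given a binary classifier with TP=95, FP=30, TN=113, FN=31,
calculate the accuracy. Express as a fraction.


Accuracy = (TP + TN) / (TP + TN + FP + FN) = (95 + 113) / 269 = 208/269.

208/269


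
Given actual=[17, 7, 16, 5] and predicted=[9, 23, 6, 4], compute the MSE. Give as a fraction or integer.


MSE = (1/4) * ((17-9)^2=64 + (7-23)^2=256 + (16-6)^2=100 + (5-4)^2=1). Sum = 421. MSE = 421/4.

421/4


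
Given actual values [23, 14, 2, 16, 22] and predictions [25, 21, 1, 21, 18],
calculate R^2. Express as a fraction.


Mean(y) = 77/5. SS_res = 95. SS_tot = 1416/5. R^2 = 1 - 95/(1416/5) = 941/1416.

941/1416


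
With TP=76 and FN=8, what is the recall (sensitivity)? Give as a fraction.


Recall = TP / (TP + FN) = 76 / 84 = 19/21.

19/21


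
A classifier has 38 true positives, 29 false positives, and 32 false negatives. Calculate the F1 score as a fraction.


Precision = 38/67 = 38/67. Recall = 38/70 = 19/35. F1 = 2*P*R/(P+R) = 76/137.

76/137


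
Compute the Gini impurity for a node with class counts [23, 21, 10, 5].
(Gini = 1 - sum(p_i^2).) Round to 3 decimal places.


Total = 59. Proportions: 23/59, 21/59, 10/59, 5/59. sum(p_i^2) = 0.3146. Gini = 1 - 0.3146 = 0.6854, which rounds to 0.685.

0.685


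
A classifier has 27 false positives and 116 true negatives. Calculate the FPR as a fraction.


FPR = FP / (FP + TN) = 27 / 143 = 27/143.

27/143


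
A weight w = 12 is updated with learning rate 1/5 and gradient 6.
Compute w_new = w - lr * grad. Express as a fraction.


w_new = 12 - 1/5 * 6 = 12 - 6/5 = 54/5.

54/5


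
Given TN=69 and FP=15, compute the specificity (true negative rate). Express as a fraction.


Specificity = TN / (TN + FP) = 69 / 84 = 23/28.

23/28


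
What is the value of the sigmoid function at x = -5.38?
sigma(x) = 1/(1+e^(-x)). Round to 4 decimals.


sigma(-5.38) = 1/(1+e^(5.38)) = 1/(1+217.022275) = 1/218.022275 = 0.0046.

0.0046


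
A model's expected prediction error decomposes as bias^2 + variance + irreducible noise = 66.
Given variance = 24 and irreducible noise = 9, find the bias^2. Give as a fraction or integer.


Total error = bias^2 + variance + irreducible noise. So bias^2 = 66 - 24 - 9 = 33.

33


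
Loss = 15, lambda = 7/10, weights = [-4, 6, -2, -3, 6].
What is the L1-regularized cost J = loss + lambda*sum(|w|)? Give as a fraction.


L1 norm = sum(|w|) = 21. J = 15 + 7/10 * 21 = 297/10.

297/10


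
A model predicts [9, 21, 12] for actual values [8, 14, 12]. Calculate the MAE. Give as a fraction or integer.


MAE = (1/3) * (|8-9|=1 + |14-21|=7 + |12-12|=0). Sum = 8. MAE = 8/3.

8/3


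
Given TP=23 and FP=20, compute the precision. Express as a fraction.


Precision = TP / (TP + FP) = 23 / 43 = 23/43.

23/43


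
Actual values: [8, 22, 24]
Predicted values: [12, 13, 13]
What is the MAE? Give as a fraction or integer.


MAE = (1/3) * (|8-12|=4 + |22-13|=9 + |24-13|=11). Sum = 24. MAE = 8.

8


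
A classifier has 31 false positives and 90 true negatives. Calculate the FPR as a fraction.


FPR = FP / (FP + TN) = 31 / 121 = 31/121.

31/121


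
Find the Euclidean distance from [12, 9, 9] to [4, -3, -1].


d = sqrt(sum of squared differences). (12-4)^2=64, (9--3)^2=144, (9--1)^2=100. Sum = 308.

sqrt(308)


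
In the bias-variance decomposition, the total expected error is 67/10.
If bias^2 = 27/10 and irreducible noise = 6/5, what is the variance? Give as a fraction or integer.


Total error = bias^2 + variance + irreducible noise. So variance = 67/10 - 27/10 - 6/5 = 14/5.

14/5


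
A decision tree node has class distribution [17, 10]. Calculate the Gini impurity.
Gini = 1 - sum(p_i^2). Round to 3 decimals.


Total = 27. Proportions: 17/27, 10/27. sum(p_i^2) = 0.5336. Gini = 1 - 0.5336 = 0.4664, which rounds to 0.466.

0.466


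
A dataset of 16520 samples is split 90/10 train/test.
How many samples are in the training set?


Test set = 16520 * 10% = 1652. Training set = 16520 - 1652 = 14868.

14868


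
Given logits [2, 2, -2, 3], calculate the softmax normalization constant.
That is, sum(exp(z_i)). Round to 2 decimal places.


Denom = e^2=7.3891 + e^2=7.3891 + e^-2=0.1353 + e^3=20.0855. Sum = 34.9990, which rounds to 35.00.

35.00


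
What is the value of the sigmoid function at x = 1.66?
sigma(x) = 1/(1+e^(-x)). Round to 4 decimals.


sigma(1.66) = 1/(1+e^(-1.66)) = 1/(1+0.190139) = 1/1.190139 = 0.8402.

0.8402


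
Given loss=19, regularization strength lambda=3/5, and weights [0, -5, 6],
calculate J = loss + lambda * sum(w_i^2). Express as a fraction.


L2 sq norm = sum(w^2) = 61. J = 19 + 3/5 * 61 = 278/5.

278/5


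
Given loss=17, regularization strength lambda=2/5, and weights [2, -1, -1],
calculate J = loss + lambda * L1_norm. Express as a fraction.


L1 norm = sum(|w|) = 4. J = 17 + 2/5 * 4 = 93/5.

93/5


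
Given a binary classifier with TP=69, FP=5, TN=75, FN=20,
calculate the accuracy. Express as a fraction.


Accuracy = (TP + TN) / (TP + TN + FP + FN) = (69 + 75) / 169 = 144/169.

144/169


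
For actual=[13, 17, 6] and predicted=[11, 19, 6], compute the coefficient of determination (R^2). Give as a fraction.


Mean(y) = 12. SS_res = 8. SS_tot = 62. R^2 = 1 - 8/(62) = 27/31.

27/31


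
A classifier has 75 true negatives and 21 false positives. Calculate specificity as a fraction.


Specificity = TN / (TN + FP) = 75 / 96 = 25/32.

25/32


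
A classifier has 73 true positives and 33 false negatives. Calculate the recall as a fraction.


Recall = TP / (TP + FN) = 73 / 106 = 73/106.

73/106


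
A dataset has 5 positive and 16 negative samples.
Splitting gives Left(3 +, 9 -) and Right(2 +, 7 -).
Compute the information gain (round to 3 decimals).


H(parent) = 0.7919. H(left) = 0.8113, H(right) = 0.7642. Weighted = (12/21)*0.8113 + (9/21)*0.7642 = 0.7911. IG = 0.7919 - 0.7911 = 0.0008, which rounds to 0.001.

0.001


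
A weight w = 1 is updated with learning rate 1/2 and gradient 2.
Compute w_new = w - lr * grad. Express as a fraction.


w_new = 1 - 1/2 * 2 = 1 - 1 = 0.

0


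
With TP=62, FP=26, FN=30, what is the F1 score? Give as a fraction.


Precision = 62/88 = 31/44. Recall = 62/92 = 31/46. F1 = 2*P*R/(P+R) = 31/45.

31/45


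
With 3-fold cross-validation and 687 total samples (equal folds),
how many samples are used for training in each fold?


Each validation fold has 687/3 = 229 samples. Training set = 687 - 229 = 458.

458


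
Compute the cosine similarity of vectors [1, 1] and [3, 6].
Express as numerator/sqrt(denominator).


dot = 9. |a|^2 = 2, |b|^2 = 45. cos = 9/sqrt(90).

9/sqrt(90)


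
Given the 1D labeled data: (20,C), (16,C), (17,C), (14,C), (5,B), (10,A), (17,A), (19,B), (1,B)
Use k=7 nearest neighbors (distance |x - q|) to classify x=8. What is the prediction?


Distances: |20-8|=12, |16-8|=8, |17-8|=9, |14-8|=6, |5-8|=3, |10-8|=2, |17-8|=9, |19-8|=11, |1-8|=7. 7 nearest: (10,A), (5,B), (14,C), (1,B), (16,C), (17,A), (17,C). Counts: {'A': 2, 'B': 2, 'C': 3}. Majority class: C.

C


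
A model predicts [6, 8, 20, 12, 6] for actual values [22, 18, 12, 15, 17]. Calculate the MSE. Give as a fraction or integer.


MSE = (1/5) * ((22-6)^2=256 + (18-8)^2=100 + (12-20)^2=64 + (15-12)^2=9 + (17-6)^2=121). Sum = 550. MSE = 110.

110


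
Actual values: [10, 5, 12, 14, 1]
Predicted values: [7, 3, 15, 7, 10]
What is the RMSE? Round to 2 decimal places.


MSE = 30.4000. RMSE = sqrt(30.4000) = 5.51.

5.51


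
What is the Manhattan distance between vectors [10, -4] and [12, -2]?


d = sum of absolute differences: |10-12|=2 + |-4--2|=2 = 4.

4


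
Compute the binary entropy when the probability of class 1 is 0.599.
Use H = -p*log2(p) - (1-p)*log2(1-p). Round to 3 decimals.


H = -0.599*log2(0.599) - 0.401*log2(0.401) = 0.972.

0.972


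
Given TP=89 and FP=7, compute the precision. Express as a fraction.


Precision = TP / (TP + FP) = 89 / 96 = 89/96.

89/96


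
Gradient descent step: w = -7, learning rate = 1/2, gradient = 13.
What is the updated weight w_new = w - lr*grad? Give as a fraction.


w_new = -7 - 1/2 * 13 = -7 - 13/2 = -27/2.

-27/2


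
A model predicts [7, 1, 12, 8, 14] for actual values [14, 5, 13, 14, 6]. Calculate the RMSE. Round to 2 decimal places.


MSE = 33.2000. RMSE = sqrt(33.2000) = 5.76.

5.76


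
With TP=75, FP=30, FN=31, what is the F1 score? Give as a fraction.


Precision = 75/105 = 5/7. Recall = 75/106 = 75/106. F1 = 2*P*R/(P+R) = 150/211.

150/211


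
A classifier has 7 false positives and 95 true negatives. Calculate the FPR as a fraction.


FPR = FP / (FP + TN) = 7 / 102 = 7/102.

7/102


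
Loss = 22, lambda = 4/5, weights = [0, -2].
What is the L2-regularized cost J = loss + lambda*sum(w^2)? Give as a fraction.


L2 sq norm = sum(w^2) = 4. J = 22 + 4/5 * 4 = 126/5.

126/5


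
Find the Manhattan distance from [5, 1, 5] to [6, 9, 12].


d = sum of absolute differences: |5-6|=1 + |1-9|=8 + |5-12|=7 = 16.

16


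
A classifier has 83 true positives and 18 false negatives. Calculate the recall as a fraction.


Recall = TP / (TP + FN) = 83 / 101 = 83/101.

83/101


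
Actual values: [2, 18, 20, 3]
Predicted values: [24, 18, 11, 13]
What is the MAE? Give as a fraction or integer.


MAE = (1/4) * (|2-24|=22 + |18-18|=0 + |20-11|=9 + |3-13|=10). Sum = 41. MAE = 41/4.

41/4


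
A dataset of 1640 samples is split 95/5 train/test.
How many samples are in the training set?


Test set = 1640 * 5% = 82. Training set = 1640 - 82 = 1558.

1558


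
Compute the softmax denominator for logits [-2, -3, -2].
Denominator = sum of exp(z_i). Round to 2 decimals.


Denom = e^-2=0.1353 + e^-3=0.0498 + e^-2=0.1353. Sum = 0.3204, which rounds to 0.32.

0.32


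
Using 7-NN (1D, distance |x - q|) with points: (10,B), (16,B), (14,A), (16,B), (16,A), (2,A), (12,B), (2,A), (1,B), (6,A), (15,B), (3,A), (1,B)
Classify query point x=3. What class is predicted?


Distances: |10-3|=7, |16-3|=13, |14-3|=11, |16-3|=13, |16-3|=13, |2-3|=1, |12-3|=9, |2-3|=1, |1-3|=2, |6-3|=3, |15-3|=12, |3-3|=0, |1-3|=2. 7 nearest: (3,A), (2,A), (2,A), (1,B), (1,B), (6,A), (10,B). Counts: {'A': 4, 'B': 3}. Majority class: A.

A


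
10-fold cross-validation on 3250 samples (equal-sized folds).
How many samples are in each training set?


Each validation fold has 3250/10 = 325 samples. Training set = 3250 - 325 = 2925.

2925


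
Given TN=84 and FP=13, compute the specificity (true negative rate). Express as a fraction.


Specificity = TN / (TN + FP) = 84 / 97 = 84/97.

84/97


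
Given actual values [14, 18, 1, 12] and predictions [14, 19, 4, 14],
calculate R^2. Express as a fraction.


Mean(y) = 45/4. SS_res = 14. SS_tot = 635/4. R^2 = 1 - 14/(635/4) = 579/635.

579/635


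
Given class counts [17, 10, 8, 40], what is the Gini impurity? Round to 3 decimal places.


Total = 75. Proportions: 17/75, 10/75, 8/75, 40/75. sum(p_i^2) = 0.3650. Gini = 1 - 0.3650 = 0.6350, which rounds to 0.635.

0.635


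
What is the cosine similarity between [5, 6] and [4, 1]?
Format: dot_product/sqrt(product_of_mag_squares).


dot = 26. |a|^2 = 61, |b|^2 = 17. cos = 26/sqrt(1037).

26/sqrt(1037)


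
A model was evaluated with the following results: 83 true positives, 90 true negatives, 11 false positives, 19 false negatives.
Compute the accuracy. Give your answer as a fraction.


Accuracy = (TP + TN) / (TP + TN + FP + FN) = (83 + 90) / 203 = 173/203.

173/203


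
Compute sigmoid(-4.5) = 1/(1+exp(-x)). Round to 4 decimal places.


sigma(-4.5) = 1/(1+e^(4.5)) = 1/(1+90.017131) = 1/91.017131 = 0.0110.

0.0110


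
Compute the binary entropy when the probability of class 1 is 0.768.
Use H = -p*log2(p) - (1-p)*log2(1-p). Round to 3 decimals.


H = -0.768*log2(0.768) - 0.232*log2(0.232) = 0.781.

0.781


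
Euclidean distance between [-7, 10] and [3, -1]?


d = sqrt(sum of squared differences). (-7-3)^2=100, (10--1)^2=121. Sum = 221.

sqrt(221)


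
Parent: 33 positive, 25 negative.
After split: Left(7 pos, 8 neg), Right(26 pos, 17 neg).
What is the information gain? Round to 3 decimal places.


H(parent) = 0.9862. H(left) = 0.9968, H(right) = 0.9682. Weighted = (15/58)*0.9968 + (43/58)*0.9682 = 0.9756. IG = 0.9862 - 0.9756 = 0.0106, which rounds to 0.011.

0.011


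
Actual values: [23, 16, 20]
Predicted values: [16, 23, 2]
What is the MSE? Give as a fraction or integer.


MSE = (1/3) * ((23-16)^2=49 + (16-23)^2=49 + (20-2)^2=324). Sum = 422. MSE = 422/3.

422/3


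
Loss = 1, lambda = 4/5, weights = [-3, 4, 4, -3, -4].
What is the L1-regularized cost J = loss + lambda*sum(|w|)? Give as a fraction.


L1 norm = sum(|w|) = 18. J = 1 + 4/5 * 18 = 77/5.

77/5


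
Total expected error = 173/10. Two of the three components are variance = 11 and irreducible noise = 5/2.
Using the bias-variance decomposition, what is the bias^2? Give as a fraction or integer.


Total error = bias^2 + variance + irreducible noise. So bias^2 = 173/10 - 11 - 5/2 = 19/5.

19/5


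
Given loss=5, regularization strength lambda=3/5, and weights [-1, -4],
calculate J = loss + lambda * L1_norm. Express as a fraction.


L1 norm = sum(|w|) = 5. J = 5 + 3/5 * 5 = 8.

8


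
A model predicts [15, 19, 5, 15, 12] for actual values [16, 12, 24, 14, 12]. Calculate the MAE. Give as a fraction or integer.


MAE = (1/5) * (|16-15|=1 + |12-19|=7 + |24-5|=19 + |14-15|=1 + |12-12|=0). Sum = 28. MAE = 28/5.

28/5


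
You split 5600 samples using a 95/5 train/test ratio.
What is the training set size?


Test set = 5600 * 5% = 280. Training set = 5600 - 280 = 5320.

5320


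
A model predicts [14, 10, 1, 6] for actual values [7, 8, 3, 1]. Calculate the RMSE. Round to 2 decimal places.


MSE = 20.5000. RMSE = sqrt(20.5000) = 4.53.

4.53


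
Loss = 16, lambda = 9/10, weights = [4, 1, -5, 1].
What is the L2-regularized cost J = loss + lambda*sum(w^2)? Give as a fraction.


L2 sq norm = sum(w^2) = 43. J = 16 + 9/10 * 43 = 547/10.

547/10


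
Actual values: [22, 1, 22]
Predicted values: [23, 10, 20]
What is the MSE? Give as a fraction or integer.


MSE = (1/3) * ((22-23)^2=1 + (1-10)^2=81 + (22-20)^2=4). Sum = 86. MSE = 86/3.

86/3


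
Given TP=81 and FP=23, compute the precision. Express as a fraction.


Precision = TP / (TP + FP) = 81 / 104 = 81/104.

81/104


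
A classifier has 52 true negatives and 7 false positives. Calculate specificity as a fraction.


Specificity = TN / (TN + FP) = 52 / 59 = 52/59.

52/59


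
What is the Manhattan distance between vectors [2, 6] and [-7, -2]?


d = sum of absolute differences: |2--7|=9 + |6--2|=8 = 17.

17


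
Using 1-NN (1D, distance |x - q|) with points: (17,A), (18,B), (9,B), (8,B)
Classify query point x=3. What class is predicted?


Distances: |17-3|=14, |18-3|=15, |9-3|=6, |8-3|=5. 1 nearest: (8,B). Counts: {'B': 1}. Majority class: B.

B


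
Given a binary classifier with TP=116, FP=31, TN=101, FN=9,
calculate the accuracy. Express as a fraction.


Accuracy = (TP + TN) / (TP + TN + FP + FN) = (116 + 101) / 257 = 217/257.

217/257


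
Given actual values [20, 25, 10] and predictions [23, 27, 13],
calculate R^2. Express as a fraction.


Mean(y) = 55/3. SS_res = 22. SS_tot = 350/3. R^2 = 1 - 22/(350/3) = 142/175.

142/175


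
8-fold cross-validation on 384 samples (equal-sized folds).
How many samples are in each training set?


Each validation fold has 384/8 = 48 samples. Training set = 384 - 48 = 336.

336


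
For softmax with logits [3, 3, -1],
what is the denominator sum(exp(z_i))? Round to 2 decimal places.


Denom = e^3=20.0855 + e^3=20.0855 + e^-1=0.3679. Sum = 40.5389, which rounds to 40.54.

40.54


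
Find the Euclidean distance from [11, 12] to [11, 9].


d = sqrt(sum of squared differences). (11-11)^2=0, (12-9)^2=9. Sum = 9.

3


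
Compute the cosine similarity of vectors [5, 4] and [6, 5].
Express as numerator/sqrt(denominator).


dot = 50. |a|^2 = 41, |b|^2 = 61. cos = 50/sqrt(2501).

50/sqrt(2501)


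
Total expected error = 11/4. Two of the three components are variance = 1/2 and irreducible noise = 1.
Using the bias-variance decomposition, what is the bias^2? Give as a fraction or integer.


Total error = bias^2 + variance + irreducible noise. So bias^2 = 11/4 - 1/2 - 1 = 5/4.

5/4


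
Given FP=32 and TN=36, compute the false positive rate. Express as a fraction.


FPR = FP / (FP + TN) = 32 / 68 = 8/17.

8/17


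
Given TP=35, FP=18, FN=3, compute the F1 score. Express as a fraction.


Precision = 35/53 = 35/53. Recall = 35/38 = 35/38. F1 = 2*P*R/(P+R) = 10/13.

10/13


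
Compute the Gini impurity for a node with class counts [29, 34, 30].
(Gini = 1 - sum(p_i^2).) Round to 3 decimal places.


Total = 93. Proportions: 29/93, 34/93, 30/93. sum(p_i^2) = 0.3350. Gini = 1 - 0.3350 = 0.6650, which rounds to 0.665.

0.665


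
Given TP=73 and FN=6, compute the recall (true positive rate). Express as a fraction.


Recall = TP / (TP + FN) = 73 / 79 = 73/79.

73/79


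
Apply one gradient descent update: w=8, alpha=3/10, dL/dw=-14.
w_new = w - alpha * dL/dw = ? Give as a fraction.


w_new = 8 - 3/10 * -14 = 8 - -21/5 = 61/5.

61/5


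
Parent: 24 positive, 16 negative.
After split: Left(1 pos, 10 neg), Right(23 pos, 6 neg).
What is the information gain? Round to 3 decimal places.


H(parent) = 0.9710. H(left) = 0.4395, H(right) = 0.7355. Weighted = (11/40)*0.4395 + (29/40)*0.7355 = 0.6541. IG = 0.9710 - 0.6541 = 0.3169, which rounds to 0.317.

0.317


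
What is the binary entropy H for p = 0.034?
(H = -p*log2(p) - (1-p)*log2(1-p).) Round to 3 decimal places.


H = -0.034*log2(0.034) - 0.966*log2(0.966) = 0.214.

0.214


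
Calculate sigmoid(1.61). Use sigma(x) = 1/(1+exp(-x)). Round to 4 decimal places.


sigma(1.61) = 1/(1+e^(-1.61)) = 1/(1+0.199888) = 1/1.199888 = 0.8334.

0.8334


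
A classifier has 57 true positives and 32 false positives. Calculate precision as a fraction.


Precision = TP / (TP + FP) = 57 / 89 = 57/89.

57/89


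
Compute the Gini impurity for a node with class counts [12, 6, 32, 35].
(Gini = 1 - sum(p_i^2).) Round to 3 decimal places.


Total = 85. Proportions: 12/85, 6/85, 32/85, 35/85. sum(p_i^2) = 0.3362. Gini = 1 - 0.3362 = 0.6638, which rounds to 0.664.

0.664


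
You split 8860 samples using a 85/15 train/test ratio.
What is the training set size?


Test set = 8860 * 15% = 1329. Training set = 8860 - 1329 = 7531.

7531


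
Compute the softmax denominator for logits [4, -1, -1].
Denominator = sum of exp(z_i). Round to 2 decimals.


Denom = e^4=54.5982 + e^-1=0.3679 + e^-1=0.3679. Sum = 55.3340, which rounds to 55.33.

55.33


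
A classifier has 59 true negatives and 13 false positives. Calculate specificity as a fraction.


Specificity = TN / (TN + FP) = 59 / 72 = 59/72.

59/72


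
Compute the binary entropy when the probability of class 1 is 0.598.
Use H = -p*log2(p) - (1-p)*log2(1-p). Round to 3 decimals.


H = -0.598*log2(0.598) - 0.402*log2(0.402) = 0.972.

0.972


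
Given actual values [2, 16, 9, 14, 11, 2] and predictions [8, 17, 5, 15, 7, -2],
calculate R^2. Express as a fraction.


Mean(y) = 9. SS_res = 86. SS_tot = 176. R^2 = 1 - 86/(176) = 45/88.

45/88


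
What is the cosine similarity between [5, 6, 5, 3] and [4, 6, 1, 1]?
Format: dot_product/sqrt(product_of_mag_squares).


dot = 64. |a|^2 = 95, |b|^2 = 54. cos = 64/sqrt(5130).

64/sqrt(5130)
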